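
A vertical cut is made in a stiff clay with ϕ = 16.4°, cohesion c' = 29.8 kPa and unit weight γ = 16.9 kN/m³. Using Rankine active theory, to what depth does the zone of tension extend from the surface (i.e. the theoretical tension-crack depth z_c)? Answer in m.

4.71 m

K_a = tan²(45° − 16.4°/2) = 0.5596; √K_a = 0.7481.
The active pressure is zero where K_a γ z = 2c√K_a, so z_c = 2c/(γ√K_a) = 2×29.8/(16.9×0.7481) = 4.714 m.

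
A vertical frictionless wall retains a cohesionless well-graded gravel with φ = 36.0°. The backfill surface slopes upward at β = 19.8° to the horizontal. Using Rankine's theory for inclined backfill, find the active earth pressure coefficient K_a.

0.305

K_a = cos β · (cos β − √(cos²β − cos²φ)) / (cos β + √(cos²β − cos²φ)).
cos β = 0.9409, cos φ = 0.8090, √(cos²β − cos²φ) = 0.4804.
K_a = 0.9409 × (0.9409 − 0.4804)/(0.9409 + 0.4804) = 0.3049.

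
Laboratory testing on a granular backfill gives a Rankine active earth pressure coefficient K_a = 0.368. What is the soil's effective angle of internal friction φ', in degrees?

K_a = tan²(45° − φ/2) ⇒ 45° − φ/2 = arctan(√0.368) = 31.24°.
φ = 2(45° − 31.24°) = 27.52°.

27.5°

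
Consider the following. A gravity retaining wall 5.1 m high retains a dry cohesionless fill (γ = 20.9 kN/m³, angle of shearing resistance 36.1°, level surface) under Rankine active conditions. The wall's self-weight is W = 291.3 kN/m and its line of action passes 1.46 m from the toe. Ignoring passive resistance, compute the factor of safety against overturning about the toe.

3.56

K_a = tan²(45° − 36.1°/2) = 0.2585.
P_a = ½K_aγH² = 0.5×0.2585×20.9×5.1² = 70.26 kN/m, acting at H/3 = 1.700 m above the base.
Overturning moment M_o = P_a × H/3 = 70.26 × 1.700 = 119.4.
Resisting moment M_r = W × 1.46 = 291.3 × 1.46 = 425.3.
FS_overturning = M_r/M_o = 425.3/119.4 = 3.561.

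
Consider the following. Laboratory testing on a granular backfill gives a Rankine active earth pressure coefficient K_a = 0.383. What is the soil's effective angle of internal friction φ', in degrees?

K_a = tan²(45° − φ/2) ⇒ 45° − φ/2 = arctan(√0.383) = 31.75°.
φ = 2(45° − 31.75°) = 26.50°.

26.5°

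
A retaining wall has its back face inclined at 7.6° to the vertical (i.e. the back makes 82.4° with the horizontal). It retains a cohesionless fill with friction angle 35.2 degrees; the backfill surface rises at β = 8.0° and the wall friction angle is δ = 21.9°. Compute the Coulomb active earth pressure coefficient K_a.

K_a = sin²(α+φ) / [sin²α · sin(α−δ) · (1 + √{sin(φ+δ)sin(φ−β) / (sin(α−δ)sin(α+β))})²].
With α = 82.4°, φ = 35.2°, δ = 21.9°, β = 8.0°: K_a = 0.3317.

0.332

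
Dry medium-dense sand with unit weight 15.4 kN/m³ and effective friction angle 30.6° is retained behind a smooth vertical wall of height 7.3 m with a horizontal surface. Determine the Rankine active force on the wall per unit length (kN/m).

133 kN/m

K_a = tan²(45° − φ/2) = 0.3253.
P_a = ½ K_a γ H² = 0.5 × 0.3253 × 15.4 × 7.3² = 133.5 kN/m.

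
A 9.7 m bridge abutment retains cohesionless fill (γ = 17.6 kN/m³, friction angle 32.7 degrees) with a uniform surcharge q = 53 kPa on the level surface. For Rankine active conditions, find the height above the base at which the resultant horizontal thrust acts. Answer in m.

3.85 m

K_a = 0.2985.
Triangular part P₁ = ½K_aγH² = 247.2 at H/3 = 3.233 m; rectangular part P₂ = K_a q H = 153.5 at H/2 = 4.850 m.
ȳ = (P₁·3.233 + P₂·4.850)/(P₁+P₂) = 3.853 m.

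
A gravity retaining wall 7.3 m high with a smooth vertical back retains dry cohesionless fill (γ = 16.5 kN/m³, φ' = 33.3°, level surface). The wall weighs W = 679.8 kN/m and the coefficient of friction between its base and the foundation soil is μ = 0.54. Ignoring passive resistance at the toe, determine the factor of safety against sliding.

2.87

K_a = tan²(45° − 33.3°/2) = 0.2911.
P_a = ½K_aγH² = 0.5×0.2911×16.5×7.3² = 128.0 kN/m, acting at H/3 = 2.433 m above the base.
FS_sliding = μW / P_a = 0.54×679.8 / 128.0 = 2.868.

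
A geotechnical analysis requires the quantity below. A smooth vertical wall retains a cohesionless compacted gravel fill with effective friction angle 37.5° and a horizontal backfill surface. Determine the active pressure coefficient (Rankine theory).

K_a = tan²(45° − φ/2) = tan²(26.25°) = 0.2432.

0.243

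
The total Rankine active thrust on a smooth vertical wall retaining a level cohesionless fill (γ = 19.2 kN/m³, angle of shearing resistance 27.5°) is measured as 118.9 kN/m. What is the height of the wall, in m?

K_a = 0.3682. P_a = ½ K_a γ H² ⇒ H = √(2P_a/(K_a γ)).
H = √(2×118.9/(0.3682×19.2)) = 5.800 m.

5.80 m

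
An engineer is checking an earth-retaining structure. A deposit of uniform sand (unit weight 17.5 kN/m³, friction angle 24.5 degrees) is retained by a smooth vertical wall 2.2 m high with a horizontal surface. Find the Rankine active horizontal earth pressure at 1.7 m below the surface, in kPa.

12.3 kPa

K_a = (1 − sin φ)/(1 + sin φ) = 0.4137.
σ_h = K_a γ z = 0.4137 × 17.5 × 1.7 = 12.31 kPa.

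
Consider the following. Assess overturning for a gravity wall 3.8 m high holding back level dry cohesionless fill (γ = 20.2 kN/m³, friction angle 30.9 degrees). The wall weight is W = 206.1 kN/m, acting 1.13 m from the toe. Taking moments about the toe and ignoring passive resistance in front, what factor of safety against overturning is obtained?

K_a = tan²(45° − 30.9°/2) = 0.3214.
P_a = ½K_aγH² = 0.5×0.3214×20.2×3.8² = 46.87 kN/m, acting at H/3 = 1.267 m above the base.
Overturning moment M_o = P_a × H/3 = 46.87 × 1.267 = 59.37.
Resisting moment M_r = W × 1.13 = 206.1 × 1.13 = 232.9.
FS_overturning = M_r/M_o = 232.9/59.37 = 3.922.

3.92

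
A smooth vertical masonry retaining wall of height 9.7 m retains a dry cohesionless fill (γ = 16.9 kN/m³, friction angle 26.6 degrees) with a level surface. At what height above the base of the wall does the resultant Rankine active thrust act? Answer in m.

K_a = 0.3814.
The pressure distribution is triangular, so the resultant acts at H/3 above the base = 9.7/3 = 3.233 m.

3.23 m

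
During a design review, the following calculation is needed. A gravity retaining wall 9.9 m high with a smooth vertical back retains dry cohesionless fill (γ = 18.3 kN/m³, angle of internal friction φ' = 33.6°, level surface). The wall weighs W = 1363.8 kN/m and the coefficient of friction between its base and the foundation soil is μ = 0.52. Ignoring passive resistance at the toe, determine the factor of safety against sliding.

K_a = tan²(45° − 33.6°/2) = 0.2875.
P_a = ½K_aγH² = 0.5×0.2875×18.3×9.9² = 257.8 kN/m, acting at H/3 = 3.300 m above the base.
FS_sliding = μW / P_a = 0.52×1363.8 / 257.8 = 2.751.

2.75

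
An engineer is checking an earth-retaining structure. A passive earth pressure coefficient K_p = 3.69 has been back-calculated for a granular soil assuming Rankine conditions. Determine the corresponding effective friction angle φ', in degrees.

K_p = (1+sin φ)/(1−sin φ) ⇒ sin φ = (K_p − 1)/(K_p + 1) = 0.5736.
φ = arcsin(0.5736) = 35.00°.

35.0°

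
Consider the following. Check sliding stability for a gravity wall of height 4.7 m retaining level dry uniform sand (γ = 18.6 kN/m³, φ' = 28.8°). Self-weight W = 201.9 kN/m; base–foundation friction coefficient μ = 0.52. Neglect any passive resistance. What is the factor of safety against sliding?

K_a = tan²(45° − 28.8°/2) = 0.3498.
P_a = ½K_aγH² = 0.5×0.3498×18.6×4.7² = 71.85 kN/m, acting at H/3 = 1.567 m above the base.
FS_sliding = μW / P_a = 0.52×201.9 / 71.85 = 1.461.

1.46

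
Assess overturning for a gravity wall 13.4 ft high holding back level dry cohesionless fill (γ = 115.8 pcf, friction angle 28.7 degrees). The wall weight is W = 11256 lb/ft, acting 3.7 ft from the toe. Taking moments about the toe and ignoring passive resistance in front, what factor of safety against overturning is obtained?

2.55

K_a = tan²(45° − 28.7°/2) = 0.3511.
P_a = ½K_aγH² = 0.5×0.3511×115.8×13.4² = 3651 lb/ft, acting at H/3 = 4.467 ft above the base.
Overturning moment M_o = P_a × H/3 = 3651 × 4.467 = 16310.
Resisting moment M_r = W × 3.7 = 11256 × 3.7 = 41650.
FS_overturning = M_r/M_o = 41650/16310 = 2.554.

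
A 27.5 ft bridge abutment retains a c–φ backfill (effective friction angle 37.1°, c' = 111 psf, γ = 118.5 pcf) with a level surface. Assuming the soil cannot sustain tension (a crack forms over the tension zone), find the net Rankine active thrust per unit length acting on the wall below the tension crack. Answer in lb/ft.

K_a = 0.2475; √K_a = 0.4975.
Tension-crack depth z_c = 2c/(γ√K_a) = 2×111/(118.5×0.4975) = 3.766 ft.
σ_a at base = K_a γ H − 2c√K_a = 0.2475×118.5×27.5 − 2×111×0.4975 = 696.1 psf.
P_a = ½ × 696.1 × (H − z_c) = 0.5×696.1×23.73 = 8261 lb/ft.

8260 lb/ft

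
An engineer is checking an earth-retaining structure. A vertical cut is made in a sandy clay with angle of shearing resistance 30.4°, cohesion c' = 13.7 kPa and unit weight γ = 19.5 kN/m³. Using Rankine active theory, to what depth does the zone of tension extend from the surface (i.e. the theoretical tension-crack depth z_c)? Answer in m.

K_a = tan²(45° − 30.4°/2) = 0.3280; √K_a = 0.5727.
The active pressure is zero where K_a γ z = 2c√K_a, so z_c = 2c/(γ√K_a) = 2×13.7/(19.5×0.5727) = 2.453 m.

2.45 m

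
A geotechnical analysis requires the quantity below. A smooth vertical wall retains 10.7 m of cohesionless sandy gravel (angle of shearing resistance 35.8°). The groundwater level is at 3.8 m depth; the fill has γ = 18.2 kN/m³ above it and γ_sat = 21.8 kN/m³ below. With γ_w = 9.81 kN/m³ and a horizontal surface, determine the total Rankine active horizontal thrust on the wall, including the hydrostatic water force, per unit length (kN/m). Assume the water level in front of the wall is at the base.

K_a = tan²(45° − φ/2) = 0.2619.
γ' = 21.8 − 9.81 = 11.99 kN/m³. Depth below WT = 6.9 m.
σ'_h at WT = K_a γ d_w = 18.11 kPa; at base = 18.11 + K_a γ' × 6.9 = 39.77 kPa.
P₁ (0–3.8 m) = ½×18.11×3.8 = 34.41. P₂ (3.8–10.7 m) = ½(18.11+39.77)×6.9 = 199.7.
P_w = ½ γ_w h₂² = 0.5×9.81×6.9² = 233.5. Total = 34.41+199.7+233.5 = 467.6 kN/m.

468 kN/m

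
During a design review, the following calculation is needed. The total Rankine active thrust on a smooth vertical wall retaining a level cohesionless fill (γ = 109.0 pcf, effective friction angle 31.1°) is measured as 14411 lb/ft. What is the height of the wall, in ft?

K_a = 0.3188. P_a = ½ K_a γ H² ⇒ H = √(2P_a/(K_a γ)).
H = √(2×14411/(0.3188×109.0)) = 28.80 ft.

28.8 ft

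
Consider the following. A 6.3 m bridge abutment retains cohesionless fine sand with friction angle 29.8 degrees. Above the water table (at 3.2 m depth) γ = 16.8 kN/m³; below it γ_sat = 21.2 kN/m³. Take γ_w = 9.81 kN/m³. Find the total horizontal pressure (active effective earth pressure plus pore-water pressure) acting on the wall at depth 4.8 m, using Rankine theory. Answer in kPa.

K_a = (1 − sin φ)/(1 + sin φ) = 0.3360.
γ' = 21.2 − 9.81 = 11.39 kN/m³.
Effective vertical stress at 4.8 m: σ'_v = 16.8×3.2 + 11.39×1.60 = 71.98 kPa.
σ'_h = K_a σ'_v = 0.3360 × 71.98 = 24.19 kPa; u = γ_w × 1.60 = 15.70 kPa.
Total σ_h = 24.19 + 15.70 = 39.88 kPa.

39.9 kPa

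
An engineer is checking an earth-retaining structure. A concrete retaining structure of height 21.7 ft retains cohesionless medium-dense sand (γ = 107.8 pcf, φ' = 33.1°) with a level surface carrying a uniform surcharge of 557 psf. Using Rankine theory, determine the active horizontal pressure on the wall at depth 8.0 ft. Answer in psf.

K_a = (1 − sin φ)/(1 + sin φ) = 0.2936.
σ_v = γz + q = 107.8 × 8.0 + 557 = 1419 psf.
σ_h = K_a σ_v = 0.2936 × 1419 = 416.7 psf.

417 psf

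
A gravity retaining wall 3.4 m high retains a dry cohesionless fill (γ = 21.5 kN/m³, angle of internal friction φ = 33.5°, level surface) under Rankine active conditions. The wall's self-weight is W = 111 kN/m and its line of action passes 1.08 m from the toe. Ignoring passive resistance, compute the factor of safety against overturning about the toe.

K_a = tan²(45° − 33.5°/2) = 0.2887.
P_a = ½K_aγH² = 0.5×0.2887×21.5×3.4² = 35.88 kN/m, acting at H/3 = 1.133 m above the base.
Overturning moment M_o = P_a × H/3 = 35.88 × 1.133 = 40.66.
Resisting moment M_r = W × 1.08 = 111 × 1.08 = 119.9.
FS_overturning = M_r/M_o = 119.9/40.66 = 2.948.

2.95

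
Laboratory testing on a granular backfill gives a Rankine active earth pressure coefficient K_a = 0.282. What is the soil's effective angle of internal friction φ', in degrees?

K_a = tan²(45° − φ/2) ⇒ 45° − φ/2 = arctan(√0.282) = 27.97°.
φ = 2(45° − 27.97°) = 34.06°.

34.1°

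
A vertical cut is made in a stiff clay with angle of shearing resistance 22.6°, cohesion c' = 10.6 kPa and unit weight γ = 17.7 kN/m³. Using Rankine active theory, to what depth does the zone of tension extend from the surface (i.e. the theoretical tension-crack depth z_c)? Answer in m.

K_a = tan²(45° − 22.6°/2) = 0.4448; √K_a = 0.6669.
The active pressure is zero where K_a γ z = 2c√K_a, so z_c = 2c/(γ√K_a) = 2×10.6/(17.7×0.6669) = 1.796 m.

1.80 m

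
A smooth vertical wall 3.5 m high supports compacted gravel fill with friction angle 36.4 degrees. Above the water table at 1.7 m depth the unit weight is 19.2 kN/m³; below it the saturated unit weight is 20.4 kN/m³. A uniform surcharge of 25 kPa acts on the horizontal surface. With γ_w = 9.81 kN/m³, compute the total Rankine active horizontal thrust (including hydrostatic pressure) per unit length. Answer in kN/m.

K_a = tan²(45° − φ/2) = 0.2552.
γ' = 20.4 − 9.81 = 10.59 kN/m³. h₂ = H − d_w = 1.8 m.
σ'_h: at surface K_a·q = 6.379; at WT K_a(q+γd_w) = 14.71; at base K_a(q+γd_w+γ'h₂) = 19.57 kPa.
P₁ = ½(6.379+14.71)×1.7 = 17.92; P₂ = ½(14.71+19.57)×1.8 = 30.85; P_w = ½γ_w h₂² = 15.89.
Total = 17.92+30.85+15.89 = 64.67 kN/m.

64.7 kN/m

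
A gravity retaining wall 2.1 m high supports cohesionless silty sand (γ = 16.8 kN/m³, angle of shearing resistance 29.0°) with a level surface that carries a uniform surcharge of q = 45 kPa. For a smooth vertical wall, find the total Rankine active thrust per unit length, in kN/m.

45.6 kN/m

K_a = tan²(45° − φ/2) = 0.3470.
Soil triangle: ½ K_a γ H² = 0.5×0.3470×16.8×2.1² = 12.85 kN/m.
Surcharge rectangle: K_a q H = 0.3470×45×2.1 = 32.79 kN/m.
Total = 12.85 + 32.79 = 45.64 kN/m.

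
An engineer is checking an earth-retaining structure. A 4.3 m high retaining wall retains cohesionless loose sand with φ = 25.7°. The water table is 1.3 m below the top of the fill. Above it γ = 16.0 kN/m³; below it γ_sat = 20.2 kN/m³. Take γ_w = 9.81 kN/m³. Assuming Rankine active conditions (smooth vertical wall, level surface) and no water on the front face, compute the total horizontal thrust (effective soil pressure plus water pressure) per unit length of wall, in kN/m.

K_a = tan²(45° − φ/2) = 0.3950.
γ' = 20.2 − 9.81 = 10.39 kN/m³. Depth below WT = 3.0 m.
σ'_h at WT = K_a γ d_w = 8.217 kPa; at base = 8.217 + K_a γ' × 3.0 = 20.53 kPa.
P₁ (0–1.3 m) = ½×8.217×1.3 = 5.341. P₂ (1.3–4.3 m) = ½(8.217+20.53)×3.0 = 43.12.
P_w = ½ γ_w h₂² = 0.5×9.81×3.0² = 44.14. Total = 5.341+43.12+44.14 = 92.61 kN/m.

92.6 kN/m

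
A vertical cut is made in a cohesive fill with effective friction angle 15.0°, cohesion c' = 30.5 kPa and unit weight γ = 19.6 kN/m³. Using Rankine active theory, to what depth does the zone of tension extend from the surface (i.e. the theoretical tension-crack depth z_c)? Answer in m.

4.06 m

K_a = tan²(45° − 15.0°/2) = 0.5888; √K_a = 0.7673.
The active pressure is zero where K_a γ z = 2c√K_a, so z_c = 2c/(γ√K_a) = 2×30.5/(19.6×0.7673) = 4.056 m.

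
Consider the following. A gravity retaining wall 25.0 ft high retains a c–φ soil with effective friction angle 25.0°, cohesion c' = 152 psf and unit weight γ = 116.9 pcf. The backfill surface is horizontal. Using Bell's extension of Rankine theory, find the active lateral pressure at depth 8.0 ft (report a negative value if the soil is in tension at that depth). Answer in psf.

K_a = (1 − sin φ)/(1 + sin φ) = 0.4059.
σ_a = K_a γ z − 2c√K_a = 0.4059×116.9×8.0 − 2×152×0.6371 = 185.9 psf.

186 psf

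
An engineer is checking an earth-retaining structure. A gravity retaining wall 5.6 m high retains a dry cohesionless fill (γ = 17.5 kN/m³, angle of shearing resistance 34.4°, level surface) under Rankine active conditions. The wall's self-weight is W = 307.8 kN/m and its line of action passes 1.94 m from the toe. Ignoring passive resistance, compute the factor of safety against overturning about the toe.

K_a = tan²(45° − 34.4°/2) = 0.2780.
P_a = ½K_aγH² = 0.5×0.2780×17.5×5.6² = 76.28 kN/m, acting at H/3 = 1.867 m above the base.
Overturning moment M_o = P_a × H/3 = 76.28 × 1.867 = 142.4.
Resisting moment M_r = W × 1.94 = 307.8 × 1.94 = 597.1.
FS_overturning = M_r/M_o = 597.1/142.4 = 4.194.

4.19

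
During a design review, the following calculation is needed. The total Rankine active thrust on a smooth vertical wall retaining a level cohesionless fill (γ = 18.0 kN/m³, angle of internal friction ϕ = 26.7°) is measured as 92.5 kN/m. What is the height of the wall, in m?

5.20 m

K_a = 0.3800. P_a = ½ K_a γ H² ⇒ H = √(2P_a/(K_a γ)).
H = √(2×92.5/(0.3800×18.0)) = 5.201 m.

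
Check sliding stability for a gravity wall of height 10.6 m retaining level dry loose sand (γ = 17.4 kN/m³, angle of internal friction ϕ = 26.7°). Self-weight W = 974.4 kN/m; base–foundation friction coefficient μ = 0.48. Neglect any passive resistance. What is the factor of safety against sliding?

1.26

K_a = tan²(45° − 26.7°/2) = 0.3800.
P_a = ½K_aγH² = 0.5×0.3800×17.4×10.6² = 371.4 kN/m, acting at H/3 = 3.533 m above the base.
FS_sliding = μW / P_a = 0.48×974.4 / 371.4 = 1.259.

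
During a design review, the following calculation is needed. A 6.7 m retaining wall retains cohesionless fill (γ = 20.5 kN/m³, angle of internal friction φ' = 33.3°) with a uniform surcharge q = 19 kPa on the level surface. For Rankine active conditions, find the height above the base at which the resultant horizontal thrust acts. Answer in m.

2.48 m

K_a = 0.2911.
Triangular part P₁ = ½K_aγH² = 134.0 at H/3 = 2.233 m; rectangular part P₂ = K_a q H = 37.06 at H/2 = 3.350 m.
ȳ = (P₁·2.233 + P₂·3.350)/(P₁+P₂) = 2.475 m.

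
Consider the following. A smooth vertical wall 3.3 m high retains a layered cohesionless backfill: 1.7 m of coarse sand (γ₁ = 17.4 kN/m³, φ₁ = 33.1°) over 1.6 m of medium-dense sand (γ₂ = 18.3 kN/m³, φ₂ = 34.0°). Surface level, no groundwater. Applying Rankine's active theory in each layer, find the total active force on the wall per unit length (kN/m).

27.4 kN/m

K_a1 = tan²(45°−33.1°/2) = 0.2936; K_a2 = tan²(45°−34.0°/2) = 0.2827.
Layer 1: σ at base = K_a1 γ₁ h₁ = 8.684 kPa; P₁ = ½×8.684×1.7 = 7.381.
Layer 2: σ_v at top = γ₁h₁ = 29.58; σ_h top = K_a2×29.58 = 8.363; σ_h base = K_a2×(29.58+18.3×1.6) = 16.64.
P₂ = ½(8.363+16.64)×1.6 = 20.00. Total P_a = 7.381+20.00 = 27.38 kN/m.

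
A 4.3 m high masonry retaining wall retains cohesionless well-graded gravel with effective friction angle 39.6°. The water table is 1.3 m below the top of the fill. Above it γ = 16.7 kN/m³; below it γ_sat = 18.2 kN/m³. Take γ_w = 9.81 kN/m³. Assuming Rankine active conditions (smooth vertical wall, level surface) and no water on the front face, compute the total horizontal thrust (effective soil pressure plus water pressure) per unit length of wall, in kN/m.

K_a = tan²(45° − φ/2) = 0.2214.
γ' = 18.2 − 9.81 = 8.390 kN/m³. Depth below WT = 3.0 m.
σ'_h at WT = K_a γ d_w = 4.807 kPa; at base = 4.807 + K_a γ' × 3.0 = 10.38 kPa.
P₁ (0–1.3 m) = ½×4.807×1.3 = 3.125. P₂ (1.3–4.3 m) = ½(4.807+10.38)×3.0 = 22.78.
P_w = ½ γ_w h₂² = 0.5×9.81×3.0² = 44.14. Total = 3.125+22.78+44.14 = 70.05 kN/m.

70.1 kN/m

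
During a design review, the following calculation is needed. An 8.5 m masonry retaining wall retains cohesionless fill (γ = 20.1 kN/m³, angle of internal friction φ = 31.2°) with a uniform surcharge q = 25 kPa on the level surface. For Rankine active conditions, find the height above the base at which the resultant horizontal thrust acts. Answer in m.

K_a = 0.3175.
Triangular part P₁ = ½K_aγH² = 230.5 at H/3 = 2.833 m; rectangular part P₂ = K_a q H = 67.47 at H/2 = 4.250 m.
ȳ = (P₁·2.833 + P₂·4.250)/(P₁+P₂) = 3.154 m.

3.15 m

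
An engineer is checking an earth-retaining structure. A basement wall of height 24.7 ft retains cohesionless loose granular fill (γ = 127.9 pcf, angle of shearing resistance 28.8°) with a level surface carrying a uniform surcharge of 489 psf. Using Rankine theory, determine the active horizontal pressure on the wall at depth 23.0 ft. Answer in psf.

1200 psf

K_a = (1 − sin φ)/(1 + sin φ) = 0.3498.
σ_v = γz + q = 127.9 × 23.0 + 489 = 3431 psf.
σ_h = K_a σ_v = 0.3498 × 3431 = 1200 psf.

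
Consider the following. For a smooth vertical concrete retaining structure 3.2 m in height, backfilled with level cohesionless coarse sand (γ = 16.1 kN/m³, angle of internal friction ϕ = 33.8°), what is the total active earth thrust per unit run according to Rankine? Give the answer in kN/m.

K_a = tan²(45° − φ/2) = 0.2851.
P_a = ½ K_a γ H² = 0.5 × 0.2851 × 16.1 × 3.2² = 23.50 kN/m.

23.5 kN/m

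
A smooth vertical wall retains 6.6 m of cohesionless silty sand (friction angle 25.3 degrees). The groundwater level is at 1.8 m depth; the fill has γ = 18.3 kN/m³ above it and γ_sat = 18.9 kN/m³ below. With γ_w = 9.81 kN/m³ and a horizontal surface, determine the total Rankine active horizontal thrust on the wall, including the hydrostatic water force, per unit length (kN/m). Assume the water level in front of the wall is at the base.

K_a = tan²(45° − φ/2) = 0.4012.
γ' = 18.9 − 9.81 = 9.090 kN/m³. Depth below WT = 4.8 m.
σ'_h at WT = K_a γ d_w = 13.22 kPa; at base = 13.22 + K_a γ' × 4.8 = 30.72 kPa.
P₁ (0–1.8 m) = ½×13.22×1.8 = 11.89. P₂ (1.8–6.6 m) = ½(13.22+30.72)×4.8 = 105.4.
P_w = ½ γ_w h₂² = 0.5×9.81×4.8² = 113.0. Total = 11.89+105.4+113.0 = 230.3 kN/m.

230 kN/m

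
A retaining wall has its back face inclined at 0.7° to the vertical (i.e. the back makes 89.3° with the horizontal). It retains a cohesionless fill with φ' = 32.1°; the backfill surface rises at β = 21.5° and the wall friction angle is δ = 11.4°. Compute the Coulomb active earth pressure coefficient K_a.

0.396

K_a = sin²(α+φ) / [sin²α · sin(α−δ) · (1 + √{sin(φ+δ)sin(φ−β) / (sin(α−δ)sin(α+β))})²].
With α = 89.3°, φ = 32.1°, δ = 11.4°, β = 21.5°: K_a = 0.3958.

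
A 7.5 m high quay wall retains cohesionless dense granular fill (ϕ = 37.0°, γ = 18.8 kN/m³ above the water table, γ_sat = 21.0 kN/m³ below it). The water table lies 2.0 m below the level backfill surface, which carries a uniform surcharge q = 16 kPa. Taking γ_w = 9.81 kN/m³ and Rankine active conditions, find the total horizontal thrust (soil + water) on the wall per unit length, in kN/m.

281 kN/m

K_a = tan²(45° − φ/2) = 0.2486.
γ' = 21.0 − 9.81 = 11.19 kN/m³. h₂ = H − d_w = 5.5 m.
σ'_h: at surface K_a·q = 3.977; at WT K_a(q+γd_w) = 13.32; at base K_a(q+γd_w+γ'h₂) = 28.62 kPa.
P₁ = ½(3.977+13.32)×2.0 = 17.30; P₂ = ½(13.32+28.62)×5.5 = 115.4; P_w = ½γ_w h₂² = 148.4.
Total = 17.30+115.4+148.4 = 281.0 kN/m.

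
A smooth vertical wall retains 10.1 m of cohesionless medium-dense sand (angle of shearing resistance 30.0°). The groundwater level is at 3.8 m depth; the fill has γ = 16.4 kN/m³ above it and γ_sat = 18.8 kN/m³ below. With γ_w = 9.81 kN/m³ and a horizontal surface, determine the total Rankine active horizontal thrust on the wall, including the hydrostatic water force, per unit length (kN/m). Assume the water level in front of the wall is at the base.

K_a = tan²(45° − φ/2) = 0.3333.
γ' = 18.8 − 9.81 = 8.990 kN/m³. Depth below WT = 6.3 m.
σ'_h at WT = K_a γ d_w = 20.77 kPa; at base = 20.77 + K_a γ' × 6.3 = 39.65 kPa.
P₁ (0–3.8 m) = ½×20.77×3.8 = 39.47. P₂ (3.8–10.1 m) = ½(20.77+39.65)×6.3 = 190.3.
P_w = ½ γ_w h₂² = 0.5×9.81×6.3² = 194.7. Total = 39.47+190.3+194.7 = 424.5 kN/m.

424 kN/m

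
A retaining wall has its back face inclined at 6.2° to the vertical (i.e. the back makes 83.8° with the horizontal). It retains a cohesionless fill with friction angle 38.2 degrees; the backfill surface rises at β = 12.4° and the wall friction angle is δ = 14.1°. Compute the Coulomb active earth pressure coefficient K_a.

K_a = sin²(α+φ) / [sin²α · sin(α−δ) · (1 + √{sin(φ+δ)sin(φ−β) / (sin(α−δ)sin(α+β))})²].
With α = 83.8°, φ = 38.2°, δ = 14.1°, β = 12.4°: K_a = 0.3002.

0.300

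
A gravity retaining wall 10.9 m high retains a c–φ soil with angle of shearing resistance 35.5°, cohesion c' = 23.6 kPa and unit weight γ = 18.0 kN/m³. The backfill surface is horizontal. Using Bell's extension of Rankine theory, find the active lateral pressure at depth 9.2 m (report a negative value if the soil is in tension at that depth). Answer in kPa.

K_a = (1 − sin φ)/(1 + sin φ) = 0.2653.
σ_a = K_a γ z − 2c√K_a = 0.2653×18.0×9.2 − 2×23.6×0.5150 = 19.62 kPa.

19.6 kPa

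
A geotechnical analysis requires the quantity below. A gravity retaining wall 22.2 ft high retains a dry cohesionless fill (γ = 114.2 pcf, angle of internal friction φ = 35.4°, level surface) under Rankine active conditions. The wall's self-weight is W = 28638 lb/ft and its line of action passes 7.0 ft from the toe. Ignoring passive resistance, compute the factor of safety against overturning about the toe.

K_a = tan²(45° − 35.4°/2) = 0.2664.
P_a = ½K_aγH² = 0.5×0.2664×114.2×22.2² = 7497 lb/ft, acting at H/3 = 7.400 ft above the base.
Overturning moment M_o = P_a × H/3 = 7497 × 7.400 = 55480.
Resisting moment M_r = W × 7.0 = 28638 × 7.0 = 200500.
FS_overturning = M_r/M_o = 200500/55480 = 3.614.

3.61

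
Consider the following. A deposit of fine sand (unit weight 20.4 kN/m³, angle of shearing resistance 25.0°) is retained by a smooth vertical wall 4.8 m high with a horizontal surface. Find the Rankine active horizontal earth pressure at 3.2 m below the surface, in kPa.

K_a = (1 − sin φ)/(1 + sin φ) = 0.4059.
σ_h = K_a γ z = 0.4059 × 20.4 × 3.2 = 26.49 kPa.

26.5 kPa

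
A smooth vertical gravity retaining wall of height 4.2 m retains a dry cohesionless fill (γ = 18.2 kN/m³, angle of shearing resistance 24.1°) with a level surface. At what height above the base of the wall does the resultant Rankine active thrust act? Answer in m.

1.40 m

K_a = 0.4201.
The pressure distribution is triangular, so the resultant acts at H/3 above the base = 4.2/3 = 1.400 m.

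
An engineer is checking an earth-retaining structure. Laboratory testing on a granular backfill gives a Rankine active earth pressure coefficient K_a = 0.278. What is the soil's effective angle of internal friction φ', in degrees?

K_a = tan²(45° − φ/2) ⇒ 45° − φ/2 = arctan(√0.278) = 27.80°.
φ = 2(45° − 27.80°) = 34.40°.

34.4°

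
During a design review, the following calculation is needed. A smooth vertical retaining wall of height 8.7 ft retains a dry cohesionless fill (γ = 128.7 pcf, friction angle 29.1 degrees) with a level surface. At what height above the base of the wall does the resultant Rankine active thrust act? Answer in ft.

2.90 ft

K_a = 0.3456.
The pressure distribution is triangular, so the resultant acts at H/3 above the base = 8.7/3 = 2.900 ft.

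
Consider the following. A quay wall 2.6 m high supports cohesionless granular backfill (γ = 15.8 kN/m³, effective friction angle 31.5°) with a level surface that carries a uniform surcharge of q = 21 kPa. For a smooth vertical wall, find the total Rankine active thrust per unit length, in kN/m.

33.9 kN/m

K_a = tan²(45° − φ/2) = 0.3136.
Soil triangle: ½ K_a γ H² = 0.5×0.3136×15.8×2.6² = 16.75 kN/m.
Surcharge rectangle: K_a q H = 0.3136×21×2.6 = 17.12 kN/m.
Total = 16.75 + 17.12 = 33.87 kN/m.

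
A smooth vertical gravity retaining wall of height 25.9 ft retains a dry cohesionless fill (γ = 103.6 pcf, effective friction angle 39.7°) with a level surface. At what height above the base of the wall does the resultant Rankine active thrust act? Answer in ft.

K_a = 0.2204.
The pressure distribution is triangular, so the resultant acts at H/3 above the base = 25.9/3 = 8.633 ft.

8.63 ft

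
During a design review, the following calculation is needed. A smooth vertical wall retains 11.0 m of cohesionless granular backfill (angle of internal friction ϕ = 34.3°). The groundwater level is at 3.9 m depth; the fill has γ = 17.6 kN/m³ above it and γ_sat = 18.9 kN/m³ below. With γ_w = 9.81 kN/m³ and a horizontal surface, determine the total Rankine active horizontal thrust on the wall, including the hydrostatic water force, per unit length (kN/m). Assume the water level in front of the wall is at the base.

K_a = tan²(45° − φ/2) = 0.2792.
γ' = 18.9 − 9.81 = 9.090 kN/m³. Depth below WT = 7.1 m.
σ'_h at WT = K_a γ d_w = 19.16 kPa; at base = 19.16 + K_a γ' × 7.1 = 37.18 kPa.
P₁ (0–3.9 m) = ½×19.16×3.9 = 37.37. P₂ (3.9–11.0 m) = ½(19.16+37.18)×7.1 = 200.0.
P_w = ½ γ_w h₂² = 0.5×9.81×7.1² = 247.3. Total = 37.37+200.0+247.3 = 484.6 kN/m.

485 kN/m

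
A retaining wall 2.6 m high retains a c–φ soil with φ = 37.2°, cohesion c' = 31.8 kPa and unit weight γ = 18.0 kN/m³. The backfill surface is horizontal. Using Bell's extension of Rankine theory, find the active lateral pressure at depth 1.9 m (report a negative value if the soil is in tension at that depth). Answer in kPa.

-23.1 kPa

K_a = (1 − sin φ)/(1 + sin φ) = 0.2464.
σ_a = K_a γ z − 2c√K_a = 0.2464×18.0×1.9 − 2×31.8×0.4964 = -23.14 kPa.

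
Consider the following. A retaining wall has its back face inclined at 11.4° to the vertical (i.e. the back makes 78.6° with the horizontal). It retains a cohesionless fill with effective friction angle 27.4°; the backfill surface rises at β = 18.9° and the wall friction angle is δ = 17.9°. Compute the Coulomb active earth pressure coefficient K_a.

K_a = sin²(α+φ) / [sin²α · sin(α−δ) · (1 + √{sin(φ+δ)sin(φ−β) / (sin(α−δ)sin(α+β))})²].
With α = 78.6°, φ = 27.4°, δ = 17.9°, β = 18.9°: K_a = 0.6063.

0.606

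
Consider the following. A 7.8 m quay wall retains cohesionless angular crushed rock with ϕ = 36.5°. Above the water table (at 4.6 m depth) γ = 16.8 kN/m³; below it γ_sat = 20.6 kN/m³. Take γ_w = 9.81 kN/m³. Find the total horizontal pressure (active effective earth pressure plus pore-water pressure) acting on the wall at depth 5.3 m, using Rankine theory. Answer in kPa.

28.4 kPa

K_a = (1 − sin φ)/(1 + sin φ) = 0.2541.
γ' = 20.6 − 9.81 = 10.79 kN/m³.
Effective vertical stress at 5.3 m: σ'_v = 16.8×4.6 + 10.79×0.700 = 84.83 kPa.
σ'_h = K_a σ'_v = 0.2541 × 84.83 = 21.55 kPa; u = γ_w × 0.700 = 6.867 kPa.
Total σ_h = 21.55 + 6.867 = 28.42 kPa.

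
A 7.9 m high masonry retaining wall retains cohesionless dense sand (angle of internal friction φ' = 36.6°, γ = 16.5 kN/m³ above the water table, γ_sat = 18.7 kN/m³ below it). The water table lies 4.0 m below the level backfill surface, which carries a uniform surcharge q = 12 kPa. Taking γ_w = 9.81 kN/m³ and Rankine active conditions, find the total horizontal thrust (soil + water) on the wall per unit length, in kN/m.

214 kN/m

K_a = tan²(45° − φ/2) = 0.2530.
γ' = 18.7 − 9.81 = 8.890 kN/m³. h₂ = H − d_w = 3.9 m.
σ'_h: at surface K_a·q = 3.035; at WT K_a(q+γd_w) = 19.73; at base K_a(q+γd_w+γ'h₂) = 28.50 kPa.
P₁ = ½(3.035+19.73)×4.0 = 45.53; P₂ = ½(19.73+28.50)×3.9 = 94.05; P_w = ½γ_w h₂² = 74.61.
Total = 45.53+94.05+74.61 = 214.2 kN/m.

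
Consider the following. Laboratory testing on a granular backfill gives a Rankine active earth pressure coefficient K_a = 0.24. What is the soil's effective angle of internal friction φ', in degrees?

K_a = tan²(45° − φ/2) ⇒ 45° − φ/2 = arctan(√0.24) = 26.10°.
φ = 2(45° − 26.10°) = 37.80°.

37.8°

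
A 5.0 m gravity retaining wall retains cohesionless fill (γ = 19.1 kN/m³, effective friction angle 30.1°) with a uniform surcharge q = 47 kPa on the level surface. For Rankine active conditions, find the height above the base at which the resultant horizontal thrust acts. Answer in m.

K_a = 0.3320.
Triangular part P₁ = ½K_aγH² = 79.26 at H/3 = 1.667 m; rectangular part P₂ = K_a q H = 78.02 at H/2 = 2.500 m.
ȳ = (P₁·1.667 + P₂·2.500)/(P₁+P₂) = 2.080 m.

2.08 m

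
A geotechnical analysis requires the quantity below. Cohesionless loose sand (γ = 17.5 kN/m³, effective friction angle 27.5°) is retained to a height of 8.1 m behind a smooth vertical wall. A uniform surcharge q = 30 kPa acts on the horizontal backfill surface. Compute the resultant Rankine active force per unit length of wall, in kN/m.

301 kN/m

K_a = tan²(45° − φ/2) = 0.3682.
Soil triangle: ½ K_a γ H² = 0.5×0.3682×17.5×8.1² = 211.4 kN/m.
Surcharge rectangle: K_a q H = 0.3682×30×8.1 = 89.48 kN/m.
Total = 211.4 + 89.48 = 300.9 kN/m.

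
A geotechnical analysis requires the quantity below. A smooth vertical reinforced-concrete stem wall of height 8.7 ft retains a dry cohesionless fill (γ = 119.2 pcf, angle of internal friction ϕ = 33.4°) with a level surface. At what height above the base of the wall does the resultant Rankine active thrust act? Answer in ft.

2.90 ft

K_a = 0.2899.
The pressure distribution is triangular, so the resultant acts at H/3 above the base = 8.7/3 = 2.900 ft.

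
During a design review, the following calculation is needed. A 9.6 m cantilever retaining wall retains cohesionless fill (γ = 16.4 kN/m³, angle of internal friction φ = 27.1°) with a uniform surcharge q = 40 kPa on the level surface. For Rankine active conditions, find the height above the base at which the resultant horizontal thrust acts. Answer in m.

3.74 m

K_a = 0.3741.
Triangular part P₁ = ½K_aγH² = 282.7 at H/3 = 3.200 m; rectangular part P₂ = K_a q H = 143.6 at H/2 = 4.800 m.
ȳ = (P₁·3.200 + P₂·4.800)/(P₁+P₂) = 3.739 m.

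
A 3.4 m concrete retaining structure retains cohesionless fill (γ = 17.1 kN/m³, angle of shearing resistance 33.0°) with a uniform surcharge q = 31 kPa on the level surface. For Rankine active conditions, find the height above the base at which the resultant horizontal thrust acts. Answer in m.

1.43 m

K_a = 0.2948.
Triangular part P₁ = ½K_aγH² = 29.14 at H/3 = 1.133 m; rectangular part P₂ = K_a q H = 31.07 at H/2 = 1.700 m.
ȳ = (P₁·1.133 + P₂·1.700)/(P₁+P₂) = 1.426 m.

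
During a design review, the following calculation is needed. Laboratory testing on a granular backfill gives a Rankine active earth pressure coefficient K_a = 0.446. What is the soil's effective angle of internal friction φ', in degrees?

22.5°

K_a = tan²(45° − φ/2) ⇒ 45° − φ/2 = arctan(√0.446) = 33.74°.
φ = 2(45° − 33.74°) = 22.53°.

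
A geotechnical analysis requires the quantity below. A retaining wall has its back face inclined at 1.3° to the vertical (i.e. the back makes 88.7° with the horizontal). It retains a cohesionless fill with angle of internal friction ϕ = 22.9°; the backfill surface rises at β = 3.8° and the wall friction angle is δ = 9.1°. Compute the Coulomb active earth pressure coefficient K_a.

0.436

K_a = sin²(α+φ) / [sin²α · sin(α−δ) · (1 + √{sin(φ+δ)sin(φ−β) / (sin(α−δ)sin(α+β))})²].
With α = 88.7°, φ = 22.9°, δ = 9.1°, β = 3.8°: K_a = 0.4361.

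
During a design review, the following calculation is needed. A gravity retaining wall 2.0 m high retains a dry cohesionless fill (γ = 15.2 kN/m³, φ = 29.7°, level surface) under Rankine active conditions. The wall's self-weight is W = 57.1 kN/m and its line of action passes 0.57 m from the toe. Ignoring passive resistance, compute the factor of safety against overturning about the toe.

K_a = tan²(45° − 29.7°/2) = 0.3374.
P_a = ½K_aγH² = 0.5×0.3374×15.2×2.0² = 10.26 kN/m, acting at H/3 = 0.6667 m above the base.
Overturning moment M_o = P_a × H/3 = 10.26 × 0.6667 = 6.838.
Resisting moment M_r = W × 0.57 = 57.1 × 0.57 = 32.55.
FS_overturning = M_r/M_o = 32.55/6.838 = 4.760.

4.76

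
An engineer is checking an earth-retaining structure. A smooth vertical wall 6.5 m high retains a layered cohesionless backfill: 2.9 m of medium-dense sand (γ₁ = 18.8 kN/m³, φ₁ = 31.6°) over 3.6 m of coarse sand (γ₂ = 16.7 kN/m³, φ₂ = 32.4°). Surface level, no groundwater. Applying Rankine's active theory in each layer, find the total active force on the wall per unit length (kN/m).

117 kN/m

K_a1 = tan²(45°−31.6°/2) = 0.3123; K_a2 = tan²(45°−32.4°/2) = 0.3022.
Layer 1: σ at base = K_a1 γ₁ h₁ = 17.03 kPa; P₁ = ½×17.03×2.9 = 24.69.
Layer 2: σ_v at top = γ₁h₁ = 54.52; σ_h top = K_a2×54.52 = 16.48; σ_h base = K_a2×(54.52+16.7×3.6) = 34.65.
P₂ = ½(16.48+34.65)×3.6 = 92.03. Total P_a = 24.69+92.03 = 116.7 kN/m.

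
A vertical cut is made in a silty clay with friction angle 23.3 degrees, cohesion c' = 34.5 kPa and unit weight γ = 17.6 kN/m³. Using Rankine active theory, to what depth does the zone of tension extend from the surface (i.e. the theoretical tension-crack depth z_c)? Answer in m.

K_a = tan²(45° − 23.3°/2) = 0.4331; √K_a = 0.6581.
The active pressure is zero where K_a γ z = 2c√K_a, so z_c = 2c/(γ√K_a) = 2×34.5/(17.6×0.6581) = 5.957 m.

5.96 m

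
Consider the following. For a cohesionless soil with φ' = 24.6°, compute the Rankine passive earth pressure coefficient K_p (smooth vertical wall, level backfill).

2.43

K_p = (1 + sin φ)/(1 − sin φ) = tan²(45° + 24.6°/2) = 2.426.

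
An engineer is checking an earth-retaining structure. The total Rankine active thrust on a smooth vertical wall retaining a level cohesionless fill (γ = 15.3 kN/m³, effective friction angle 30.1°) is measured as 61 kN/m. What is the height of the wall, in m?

4.90 m

K_a = 0.3320. P_a = ½ K_a γ H² ⇒ H = √(2P_a/(K_a γ)).
H = √(2×61/(0.3320×15.3)) = 4.901 m.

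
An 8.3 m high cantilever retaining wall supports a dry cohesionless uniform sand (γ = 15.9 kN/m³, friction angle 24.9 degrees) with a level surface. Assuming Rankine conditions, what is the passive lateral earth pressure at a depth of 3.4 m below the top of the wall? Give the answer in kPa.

K_p = (1 + sin φ)/(1 − sin φ) = 2.454.
σ_h = K_p γ z = 2.454 × 15.9 × 3.4 = 132.7 kPa.

133 kPa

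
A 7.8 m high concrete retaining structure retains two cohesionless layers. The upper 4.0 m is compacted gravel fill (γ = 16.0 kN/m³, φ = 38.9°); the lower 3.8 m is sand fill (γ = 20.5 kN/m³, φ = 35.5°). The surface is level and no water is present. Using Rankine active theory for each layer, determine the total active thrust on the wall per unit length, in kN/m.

K_a1 = tan²(45°−38.9°/2) = 0.2285; K_a2 = tan²(45°−35.5°/2) = 0.2653.
Layer 1: σ at base = K_a1 γ₁ h₁ = 14.63 kPa; P₁ = ½×14.63×4.0 = 29.25.
Layer 2: σ_v at top = γ₁h₁ = 64.00; σ_h top = K_a2×64.00 = 16.98; σ_h base = K_a2×(64.00+20.5×3.8) = 37.64.
P₂ = ½(16.98+37.64)×3.8 = 103.8. Total P_a = 29.25+103.8 = 133.0 kN/m.

133 kN/m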